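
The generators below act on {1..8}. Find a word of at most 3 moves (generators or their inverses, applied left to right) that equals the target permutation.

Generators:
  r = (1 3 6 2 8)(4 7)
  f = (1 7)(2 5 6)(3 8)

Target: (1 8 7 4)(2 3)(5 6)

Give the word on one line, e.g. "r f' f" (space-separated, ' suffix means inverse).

r f

  after r: (1 3 6 2 8)(4 7)
  after f: (1 8 7 4)(2 3)(5 6)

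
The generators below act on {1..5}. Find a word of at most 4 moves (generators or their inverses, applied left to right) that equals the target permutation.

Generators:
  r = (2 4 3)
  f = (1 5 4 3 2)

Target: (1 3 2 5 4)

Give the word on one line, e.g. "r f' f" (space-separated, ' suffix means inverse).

f r f r

  after f: (1 5 4 3 2)
  after r: (1 5 3 4 2)
  after f: (1 4)(2 5)
  after r: (1 3 2 5 4)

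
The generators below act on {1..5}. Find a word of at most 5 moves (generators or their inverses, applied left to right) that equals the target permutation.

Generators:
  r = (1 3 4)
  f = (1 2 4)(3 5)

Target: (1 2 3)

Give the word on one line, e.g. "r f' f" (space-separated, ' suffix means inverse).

f' f' r r

  after f': (1 4 2)(3 5)
  after f': (1 2 4)
  after r: (1 2)(3 4)
  after r: (1 2 3)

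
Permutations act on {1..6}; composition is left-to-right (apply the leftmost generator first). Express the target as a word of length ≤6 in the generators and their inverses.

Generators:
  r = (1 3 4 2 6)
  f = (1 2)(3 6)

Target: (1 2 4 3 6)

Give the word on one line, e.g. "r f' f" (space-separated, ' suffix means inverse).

f r r f

  after f: (1 2)(3 6)
  after r: (1 6 4 2 3)
  after r: (2 4 6)
  after f: (1 2 4 3 6)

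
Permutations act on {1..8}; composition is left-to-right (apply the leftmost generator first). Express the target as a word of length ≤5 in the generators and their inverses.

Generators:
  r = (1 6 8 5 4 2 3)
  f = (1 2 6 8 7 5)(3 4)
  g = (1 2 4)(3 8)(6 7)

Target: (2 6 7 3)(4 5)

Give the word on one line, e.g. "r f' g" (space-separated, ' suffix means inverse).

  after f: (1 2 6 8 7 5)(3 4)
  after f: (1 6 7)(2 8 5)
  after r': (2 6 7 3)(4 5)

f f r'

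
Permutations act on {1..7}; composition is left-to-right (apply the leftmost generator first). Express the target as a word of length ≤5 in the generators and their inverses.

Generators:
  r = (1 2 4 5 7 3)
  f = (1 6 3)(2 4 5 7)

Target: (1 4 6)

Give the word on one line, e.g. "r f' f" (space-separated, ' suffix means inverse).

  after r': (1 3 7 5 4 2)
  after r': (1 7 4)(2 3 5)
  after f: (1 2)(3 7 5 4 6)
  after r: (1 4 6)

r' r' f r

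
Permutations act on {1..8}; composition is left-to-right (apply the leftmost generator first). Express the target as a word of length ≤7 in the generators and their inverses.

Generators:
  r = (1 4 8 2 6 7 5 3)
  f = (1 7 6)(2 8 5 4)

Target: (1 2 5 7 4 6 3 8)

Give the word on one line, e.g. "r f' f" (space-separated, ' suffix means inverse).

  after f': (1 6 7)(2 4 5 8)
  after r: (1 7 4 3)(2 8 6 5)
  after r: (1 5 6 3 4)(7 8)
  after f: (1 4 7 5)(2 8 6 3)
  after f: (1 2 5 7 4 6 3 8)

f' r r f f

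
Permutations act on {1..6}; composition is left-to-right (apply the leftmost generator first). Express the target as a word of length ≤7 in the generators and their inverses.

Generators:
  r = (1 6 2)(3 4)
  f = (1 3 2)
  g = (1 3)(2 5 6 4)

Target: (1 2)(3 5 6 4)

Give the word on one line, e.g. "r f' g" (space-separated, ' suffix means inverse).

  after r': (1 2 6)(3 4)
  after f': (1 3 4)(2 6)
  after r': (1 4 2)
  after f: (1 4)(2 3)
  after g: (1 2)(3 5 6 4)

r' f' r' f g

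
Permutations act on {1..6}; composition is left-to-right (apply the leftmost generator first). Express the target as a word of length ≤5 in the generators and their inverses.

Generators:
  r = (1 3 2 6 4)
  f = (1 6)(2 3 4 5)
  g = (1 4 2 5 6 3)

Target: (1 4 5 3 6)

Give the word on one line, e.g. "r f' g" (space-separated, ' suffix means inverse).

  after r: (1 3 2 6 4)
  after r: (1 2 4 3 6)
  after f: (1 3)(2 5)
  after f: (1 4 5 3 6)

r r f f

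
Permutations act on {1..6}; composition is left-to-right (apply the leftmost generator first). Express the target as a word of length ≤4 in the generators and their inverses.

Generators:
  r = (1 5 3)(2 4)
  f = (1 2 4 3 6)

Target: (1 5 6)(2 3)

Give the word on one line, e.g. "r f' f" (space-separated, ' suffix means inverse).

  after r: (1 5 3)(2 4)
  after f: (1 5 6)(2 3)

r f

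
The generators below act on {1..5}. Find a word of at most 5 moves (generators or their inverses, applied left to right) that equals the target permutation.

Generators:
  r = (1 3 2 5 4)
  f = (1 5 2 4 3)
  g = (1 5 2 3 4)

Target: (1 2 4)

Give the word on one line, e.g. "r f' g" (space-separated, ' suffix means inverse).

g' r' g' f f

  after g': (1 4 3 2 5)
  after r': (1 5 4)
  after g': (2 5 3)
  after f: (1 5)(3 4)
  after f: (1 2 4)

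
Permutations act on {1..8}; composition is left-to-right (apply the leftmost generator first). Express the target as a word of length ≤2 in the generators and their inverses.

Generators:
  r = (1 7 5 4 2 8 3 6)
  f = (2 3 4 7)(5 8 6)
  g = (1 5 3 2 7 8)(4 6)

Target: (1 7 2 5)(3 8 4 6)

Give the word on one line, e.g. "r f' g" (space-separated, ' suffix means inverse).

  after f': (2 7 4 3)(5 6 8)
  after r: (1 7 2 5)(3 8 4 6)

f' r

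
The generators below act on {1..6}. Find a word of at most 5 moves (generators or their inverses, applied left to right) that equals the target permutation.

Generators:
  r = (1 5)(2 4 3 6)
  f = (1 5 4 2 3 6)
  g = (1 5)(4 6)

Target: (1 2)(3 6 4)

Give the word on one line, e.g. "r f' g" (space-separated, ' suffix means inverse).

  after g: (1 5)(4 6)
  after r: (2 4)(3 6)
  after f': (1 6 2 5)
  after r: (1 2)(3 6 4)

g r f' r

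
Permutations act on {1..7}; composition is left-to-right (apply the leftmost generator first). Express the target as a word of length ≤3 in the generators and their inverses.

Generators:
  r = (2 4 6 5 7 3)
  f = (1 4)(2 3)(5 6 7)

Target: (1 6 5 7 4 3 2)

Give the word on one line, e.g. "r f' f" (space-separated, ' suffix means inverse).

r f r

  after r: (2 4 6 5 7 3)
  after f: (1 4 7 2)
  after r: (1 6 5 7 4 3 2)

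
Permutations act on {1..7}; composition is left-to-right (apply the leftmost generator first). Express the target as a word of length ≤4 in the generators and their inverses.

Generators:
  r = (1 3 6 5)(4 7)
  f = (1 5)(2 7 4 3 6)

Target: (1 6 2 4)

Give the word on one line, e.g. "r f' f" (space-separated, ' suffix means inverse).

  after f: (1 5)(2 7 4 3 6)
  after r': (1 6 2 4)

f r'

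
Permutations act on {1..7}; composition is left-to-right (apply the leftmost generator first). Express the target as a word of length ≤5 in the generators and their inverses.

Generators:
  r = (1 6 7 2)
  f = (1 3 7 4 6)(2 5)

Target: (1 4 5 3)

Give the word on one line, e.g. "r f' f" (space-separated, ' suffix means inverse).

  after f': (1 6 4 7 3)(2 5)
  after r: (1 7 3 6 4 2 5)
  after f: (1 4 5 3)

f' r f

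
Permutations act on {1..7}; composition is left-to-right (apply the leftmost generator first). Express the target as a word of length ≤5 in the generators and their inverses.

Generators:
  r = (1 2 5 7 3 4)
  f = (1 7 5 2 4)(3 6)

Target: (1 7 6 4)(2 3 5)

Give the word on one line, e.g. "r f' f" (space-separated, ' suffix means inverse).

  after r: (1 2 5 7 3 4)
  after f': (1 5)(2 7 6 3)
  after r: (1 7 6 4)(2 3 5)

r f' r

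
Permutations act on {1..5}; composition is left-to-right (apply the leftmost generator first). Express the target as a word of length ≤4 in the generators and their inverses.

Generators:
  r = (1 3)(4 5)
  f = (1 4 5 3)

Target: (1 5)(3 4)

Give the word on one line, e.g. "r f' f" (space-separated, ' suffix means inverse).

  after f': (1 3 5 4)
  after f': (1 5)(3 4)
  after r': (1 4)(3 5)
  after r': (1 5)(3 4)

f' f' r' r'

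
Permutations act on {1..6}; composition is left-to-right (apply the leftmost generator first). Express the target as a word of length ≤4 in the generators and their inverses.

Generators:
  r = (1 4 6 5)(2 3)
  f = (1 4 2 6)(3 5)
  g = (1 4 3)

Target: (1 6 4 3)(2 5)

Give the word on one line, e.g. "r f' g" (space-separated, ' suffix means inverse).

  after f: (1 4 2 6)(3 5)
  after r: (1 6 4 3)(2 5)

f r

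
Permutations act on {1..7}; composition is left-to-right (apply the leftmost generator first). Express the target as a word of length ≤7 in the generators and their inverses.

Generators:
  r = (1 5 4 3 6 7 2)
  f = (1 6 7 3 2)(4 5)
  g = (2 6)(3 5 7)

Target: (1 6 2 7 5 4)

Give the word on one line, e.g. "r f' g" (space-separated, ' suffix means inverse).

  after f': (1 2 3 7 6)(4 5)
  after g': (1 6)(2 7)(3 5 4)
  after r: (1 7)(3 4 6 5)
  after g: (1 3 4 2 6 7)
  after r: (1 6 2 7 5 4)

f' g' r g r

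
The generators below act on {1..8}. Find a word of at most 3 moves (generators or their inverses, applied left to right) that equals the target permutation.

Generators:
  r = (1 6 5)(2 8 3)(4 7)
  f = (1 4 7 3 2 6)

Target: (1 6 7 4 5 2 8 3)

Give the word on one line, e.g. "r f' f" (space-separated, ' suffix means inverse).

  after f': (1 6 2 3 7 4)
  after r': (2 8)(3 4 5 6)
  after f': (1 6 7 4 5 2 8 3)

f' r' f'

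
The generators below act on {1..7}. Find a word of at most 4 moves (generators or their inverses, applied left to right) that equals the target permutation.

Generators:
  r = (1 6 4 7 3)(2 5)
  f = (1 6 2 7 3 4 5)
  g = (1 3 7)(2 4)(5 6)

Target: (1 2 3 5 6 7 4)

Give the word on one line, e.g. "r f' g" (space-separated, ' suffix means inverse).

  after f: (1 6 2 7 3 4 5)
  after f: (1 2 3 5 6 7 4)

f f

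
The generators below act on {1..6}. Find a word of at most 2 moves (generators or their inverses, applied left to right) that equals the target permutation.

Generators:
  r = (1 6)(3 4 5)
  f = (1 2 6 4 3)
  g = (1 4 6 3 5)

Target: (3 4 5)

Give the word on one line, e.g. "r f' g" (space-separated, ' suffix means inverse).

  after r': (1 6)(3 5 4)
  after r': (3 4 5)

r' r'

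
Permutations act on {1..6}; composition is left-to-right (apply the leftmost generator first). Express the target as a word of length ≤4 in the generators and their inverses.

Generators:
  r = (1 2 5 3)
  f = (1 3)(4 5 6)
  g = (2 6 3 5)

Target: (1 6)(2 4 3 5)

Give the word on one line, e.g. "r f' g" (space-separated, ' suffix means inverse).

f' g f r'

  after f': (1 3)(4 6 5)
  after g: (1 5 4 3)(2 6)
  after f: (1 6 2 4)
  after r': (1 6)(2 4 3 5)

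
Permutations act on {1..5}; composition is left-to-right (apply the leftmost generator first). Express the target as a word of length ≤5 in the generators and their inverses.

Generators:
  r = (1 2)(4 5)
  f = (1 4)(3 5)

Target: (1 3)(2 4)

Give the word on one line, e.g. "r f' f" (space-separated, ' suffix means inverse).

  after f: (1 4)(3 5)
  after r: (1 5 3 4 2)
  after f': (1 3)(2 4)

f r f'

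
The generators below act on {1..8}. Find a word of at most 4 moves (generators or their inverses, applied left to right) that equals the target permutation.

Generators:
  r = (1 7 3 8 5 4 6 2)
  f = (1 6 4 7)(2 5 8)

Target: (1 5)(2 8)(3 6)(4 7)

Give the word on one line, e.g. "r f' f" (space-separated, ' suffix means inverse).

  after r': (1 2 6 4 5 8 3 7)
  after r': (1 6 5 3)(2 4 8 7)
  after r': (1 4 3 2 5 7 6 8)
  after r': (1 5)(2 8)(3 6)(4 7)

r' r' r' r'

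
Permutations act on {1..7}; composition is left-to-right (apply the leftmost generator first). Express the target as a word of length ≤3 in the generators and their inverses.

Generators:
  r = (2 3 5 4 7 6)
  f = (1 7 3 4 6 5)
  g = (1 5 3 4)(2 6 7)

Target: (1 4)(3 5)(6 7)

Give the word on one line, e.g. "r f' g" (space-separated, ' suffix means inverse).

f f f

  after f: (1 7 3 4 6 5)
  after f: (1 3 6)(4 5 7)
  after f: (1 4)(3 5)(6 7)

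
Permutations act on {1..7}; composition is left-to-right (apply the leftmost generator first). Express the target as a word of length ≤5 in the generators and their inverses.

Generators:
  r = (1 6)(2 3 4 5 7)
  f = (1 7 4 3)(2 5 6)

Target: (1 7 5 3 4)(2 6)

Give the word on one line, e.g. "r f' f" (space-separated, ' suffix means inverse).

f r' f f r'

  after f: (1 7 4 3)(2 5 6)
  after r': (1 5)(2 4)(3 6 7)
  after f: (1 6 4 5 7)(2 3)
  after f: (1 2)(3 5 4 6)
  after r': (1 7 5 3 4)(2 6)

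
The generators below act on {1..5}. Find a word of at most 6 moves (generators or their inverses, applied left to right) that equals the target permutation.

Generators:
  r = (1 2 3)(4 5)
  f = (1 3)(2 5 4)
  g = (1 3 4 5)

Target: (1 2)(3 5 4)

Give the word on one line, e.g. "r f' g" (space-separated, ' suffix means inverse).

  after g: (1 3 4 5)
  after g: (1 4)(3 5)
  after f': (1 5)(2 4 3)
  after g': (1 4)(2 3)
  after f: (1 2)(3 5 4)

g g f' g' f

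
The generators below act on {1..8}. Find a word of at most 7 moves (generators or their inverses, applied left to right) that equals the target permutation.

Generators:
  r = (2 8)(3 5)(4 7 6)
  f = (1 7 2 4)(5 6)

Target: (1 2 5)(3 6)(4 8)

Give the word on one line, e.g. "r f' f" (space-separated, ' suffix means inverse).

  after f': (1 4 2 7)(5 6)
  after r: (1 7)(2 6 3 5 4 8)
  after f': (2 5)(3 6)(4 8 7)
  after f': (1 4 8)(2 6 3 5 7)
  after f': (1 2 5)(3 6)(4 8)

f' r f' f' f'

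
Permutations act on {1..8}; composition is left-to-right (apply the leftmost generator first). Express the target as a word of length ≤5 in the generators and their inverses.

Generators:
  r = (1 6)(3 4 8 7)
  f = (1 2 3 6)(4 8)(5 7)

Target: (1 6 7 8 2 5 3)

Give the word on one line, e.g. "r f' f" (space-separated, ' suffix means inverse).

  after f: (1 2 3 6)(4 8)(5 7)
  after r': (1 2 7 5 8 3)
  after f': (2 5 4 8)(3 6)
  after r': (1 6 7 8 2 5 3)

f r' f' r'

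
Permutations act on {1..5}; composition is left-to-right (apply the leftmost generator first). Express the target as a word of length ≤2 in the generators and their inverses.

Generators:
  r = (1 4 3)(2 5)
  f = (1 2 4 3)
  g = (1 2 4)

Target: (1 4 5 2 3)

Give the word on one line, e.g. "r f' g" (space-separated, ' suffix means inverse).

f' r'

  after f': (1 3 4 2)
  after r': (1 4 5 2 3)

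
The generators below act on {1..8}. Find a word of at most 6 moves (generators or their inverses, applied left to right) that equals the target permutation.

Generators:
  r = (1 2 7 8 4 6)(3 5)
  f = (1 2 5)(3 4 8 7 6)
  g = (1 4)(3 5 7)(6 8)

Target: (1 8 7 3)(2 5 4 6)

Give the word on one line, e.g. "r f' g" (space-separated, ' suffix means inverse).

  after f': (1 5 2)(3 6 7 8 4)
  after g': (1 3 8)(2 4 7 6 5)
  after f': (1 6 2 3 4 8 5)
  after g: (1 8 7 3)(2 5 4 6)

f' g' f' g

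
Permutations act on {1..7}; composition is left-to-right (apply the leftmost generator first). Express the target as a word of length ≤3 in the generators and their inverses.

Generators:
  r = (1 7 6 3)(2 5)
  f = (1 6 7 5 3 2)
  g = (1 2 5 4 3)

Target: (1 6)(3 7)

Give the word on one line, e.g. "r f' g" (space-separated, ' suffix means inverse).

r' r'

  after r': (1 3 6 7)(2 5)
  after r': (1 6)(3 7)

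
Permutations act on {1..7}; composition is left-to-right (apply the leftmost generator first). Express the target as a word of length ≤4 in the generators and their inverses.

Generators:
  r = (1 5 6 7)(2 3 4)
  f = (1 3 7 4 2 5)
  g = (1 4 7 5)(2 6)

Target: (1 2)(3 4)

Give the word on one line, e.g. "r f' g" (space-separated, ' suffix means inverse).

  after g': (1 5 7 4)(2 6)
  after g': (1 7)(4 5)
  after f: (1 4)(2 5)(3 7)
  after f: (1 2)(3 4)

g' g' f f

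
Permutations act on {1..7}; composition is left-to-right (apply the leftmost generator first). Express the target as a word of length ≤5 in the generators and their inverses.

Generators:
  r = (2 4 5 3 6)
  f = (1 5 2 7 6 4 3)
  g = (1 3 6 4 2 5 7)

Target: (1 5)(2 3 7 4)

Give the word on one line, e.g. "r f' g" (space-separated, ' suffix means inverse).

g' r' r' g'

  after g': (1 7 5 2 4 6 3)
  after r': (1 7 4 3)(5 6)
  after r': (1 7 2 6 4 5 3)
  after g': (1 5)(2 3 7 4)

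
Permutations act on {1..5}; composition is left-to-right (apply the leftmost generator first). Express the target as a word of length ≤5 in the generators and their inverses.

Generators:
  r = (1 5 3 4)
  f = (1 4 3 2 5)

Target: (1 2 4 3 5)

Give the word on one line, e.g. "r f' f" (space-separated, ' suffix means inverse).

r f' r

  after r: (1 5 3 4)
  after f': (1 2 3)(4 5)
  after r: (1 2 4 3 5)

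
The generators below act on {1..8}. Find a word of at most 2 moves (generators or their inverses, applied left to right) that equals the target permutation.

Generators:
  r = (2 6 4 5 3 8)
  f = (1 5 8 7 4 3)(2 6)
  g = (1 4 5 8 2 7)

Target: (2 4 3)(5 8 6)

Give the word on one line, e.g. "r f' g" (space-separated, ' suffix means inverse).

  after r: (2 6 4 5 3 8)
  after r: (2 4 3)(5 8 6)

r r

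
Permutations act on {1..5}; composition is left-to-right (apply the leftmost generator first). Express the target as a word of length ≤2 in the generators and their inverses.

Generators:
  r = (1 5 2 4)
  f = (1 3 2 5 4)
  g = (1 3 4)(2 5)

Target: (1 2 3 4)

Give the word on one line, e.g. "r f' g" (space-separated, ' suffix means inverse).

  after f': (1 4 5 2 3)
  after r': (1 2 3 4)

f' r'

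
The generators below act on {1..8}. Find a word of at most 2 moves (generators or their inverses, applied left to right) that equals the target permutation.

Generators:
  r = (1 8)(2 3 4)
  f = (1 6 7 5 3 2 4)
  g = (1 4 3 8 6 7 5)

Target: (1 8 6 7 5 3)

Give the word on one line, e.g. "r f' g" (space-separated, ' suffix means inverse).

r f

  after r: (1 8)(2 3 4)
  after f: (1 8 6 7 5 3)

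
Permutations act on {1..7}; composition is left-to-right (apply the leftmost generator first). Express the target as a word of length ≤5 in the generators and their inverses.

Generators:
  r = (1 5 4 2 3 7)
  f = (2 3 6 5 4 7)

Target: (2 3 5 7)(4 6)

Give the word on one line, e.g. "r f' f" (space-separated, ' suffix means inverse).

  after r: (1 5 4 2 3 7)
  after r: (1 4 3)(2 7 5)
  after f: (1 7 4 6 5 3)
  after r: (2 3 5 7)(4 6)

r r f r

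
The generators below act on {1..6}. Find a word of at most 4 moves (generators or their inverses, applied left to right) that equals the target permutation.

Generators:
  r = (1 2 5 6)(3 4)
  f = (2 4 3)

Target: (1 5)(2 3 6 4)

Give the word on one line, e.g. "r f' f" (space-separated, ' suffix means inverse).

  after f: (2 4 3)
  after r: (1 2 3 5 6)
  after r: (1 5)(2 4 3 6)
  after f: (1 5)(2 3 6 4)

f r r f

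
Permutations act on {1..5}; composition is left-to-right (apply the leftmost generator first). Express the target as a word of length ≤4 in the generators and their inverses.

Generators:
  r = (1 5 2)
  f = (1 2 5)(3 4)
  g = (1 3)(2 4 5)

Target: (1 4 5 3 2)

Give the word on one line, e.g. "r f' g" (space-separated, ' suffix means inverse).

g' f

  after g': (1 3)(2 5 4)
  after f: (1 4 5 3 2)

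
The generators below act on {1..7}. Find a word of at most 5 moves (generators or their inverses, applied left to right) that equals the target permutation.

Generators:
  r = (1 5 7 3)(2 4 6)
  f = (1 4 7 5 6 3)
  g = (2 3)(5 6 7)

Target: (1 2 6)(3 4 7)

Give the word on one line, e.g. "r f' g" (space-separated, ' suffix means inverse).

  after r: (1 5 7 3)(2 4 6)
  after g: (1 6 3)(2 4 7)
  after f: (1 3 4 5 6)(2 7)
  after g': (1 2 6)(3 4 7)

r g f g'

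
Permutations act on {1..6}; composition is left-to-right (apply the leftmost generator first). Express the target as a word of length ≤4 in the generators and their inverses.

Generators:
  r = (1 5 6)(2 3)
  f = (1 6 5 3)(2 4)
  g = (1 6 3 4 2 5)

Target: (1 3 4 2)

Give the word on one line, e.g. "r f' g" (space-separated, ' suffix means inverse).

  after r: (1 5 6)(2 3)
  after f: (1 3 4 2)

r f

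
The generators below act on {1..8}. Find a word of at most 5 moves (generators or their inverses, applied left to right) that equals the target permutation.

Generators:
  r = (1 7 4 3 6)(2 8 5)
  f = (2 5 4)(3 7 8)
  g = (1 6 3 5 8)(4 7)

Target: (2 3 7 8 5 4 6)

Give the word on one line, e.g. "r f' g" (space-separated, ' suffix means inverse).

r' g r g'

  after r': (1 6 3 4 7)(2 5 8)
  after g: (1 3 7 6 5)(2 8)
  after r: (1 6 2 5 7)(3 4)
  after g': (2 3 7 8 5 4 6)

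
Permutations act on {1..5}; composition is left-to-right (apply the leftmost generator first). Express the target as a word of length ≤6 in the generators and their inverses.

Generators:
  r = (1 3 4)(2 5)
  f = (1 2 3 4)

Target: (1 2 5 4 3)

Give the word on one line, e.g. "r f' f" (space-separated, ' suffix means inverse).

f r' f r

  after f: (1 2 3 4)
  after r': (1 5 2)
  after f: (1 5 3 4)
  after r: (1 2 5 4 3)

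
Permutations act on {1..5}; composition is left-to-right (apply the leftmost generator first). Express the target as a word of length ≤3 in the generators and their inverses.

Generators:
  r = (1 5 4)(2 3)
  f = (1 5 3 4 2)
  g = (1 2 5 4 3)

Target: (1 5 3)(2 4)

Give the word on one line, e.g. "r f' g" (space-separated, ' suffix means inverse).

  after r': (1 4 5)(2 3)
  after g': (1 5 3)(2 4)

r' g'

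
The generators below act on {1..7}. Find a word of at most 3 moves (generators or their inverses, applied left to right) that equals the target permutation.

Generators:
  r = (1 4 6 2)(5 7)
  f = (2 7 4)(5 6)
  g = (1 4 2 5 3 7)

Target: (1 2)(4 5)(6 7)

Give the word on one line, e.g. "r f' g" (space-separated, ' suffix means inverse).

  after f': (2 4 7)(5 6)
  after r': (1 2)(4 5)(6 7)

f' r'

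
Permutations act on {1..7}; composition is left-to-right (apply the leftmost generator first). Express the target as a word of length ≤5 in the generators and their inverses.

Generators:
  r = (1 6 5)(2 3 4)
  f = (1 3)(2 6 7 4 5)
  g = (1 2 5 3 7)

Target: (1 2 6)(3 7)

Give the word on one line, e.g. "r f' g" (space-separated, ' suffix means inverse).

r g f'

  after r: (1 6 5)(2 3 4)
  after g: (1 6 3 4 5 2 7)
  after f': (1 2 6)(3 7)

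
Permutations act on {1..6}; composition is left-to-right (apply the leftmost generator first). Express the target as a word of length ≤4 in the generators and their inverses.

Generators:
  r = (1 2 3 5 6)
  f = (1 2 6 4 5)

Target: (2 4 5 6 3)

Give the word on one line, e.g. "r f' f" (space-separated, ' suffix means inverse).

r' r' f

  after r': (1 6 5 3 2)
  after r': (1 5 2 6 3)
  after f: (2 4 5 6 3)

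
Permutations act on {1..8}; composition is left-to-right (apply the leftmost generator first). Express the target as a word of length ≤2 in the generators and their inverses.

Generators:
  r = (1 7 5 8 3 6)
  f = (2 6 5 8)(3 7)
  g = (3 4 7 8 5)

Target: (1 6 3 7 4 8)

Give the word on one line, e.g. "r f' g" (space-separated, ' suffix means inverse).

g' r'

  after g': (3 5 8 7 4)
  after r': (1 6 3 7 4 8)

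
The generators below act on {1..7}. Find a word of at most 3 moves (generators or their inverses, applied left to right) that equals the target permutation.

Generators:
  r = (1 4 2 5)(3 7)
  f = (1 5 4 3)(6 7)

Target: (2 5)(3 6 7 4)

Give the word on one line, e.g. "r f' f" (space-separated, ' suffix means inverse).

  after r': (1 5 2 4)(3 7)
  after f': (2 5)(3 6 7 4)

r' f'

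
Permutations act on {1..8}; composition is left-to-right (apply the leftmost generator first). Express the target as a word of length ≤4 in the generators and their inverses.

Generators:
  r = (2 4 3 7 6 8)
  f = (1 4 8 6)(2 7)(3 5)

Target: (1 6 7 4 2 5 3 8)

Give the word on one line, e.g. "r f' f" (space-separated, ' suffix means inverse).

r r f'

  after r: (2 4 3 7 6 8)
  after r: (2 3 6)(4 7 8)
  after f': (1 6 7 4 2 5 3 8)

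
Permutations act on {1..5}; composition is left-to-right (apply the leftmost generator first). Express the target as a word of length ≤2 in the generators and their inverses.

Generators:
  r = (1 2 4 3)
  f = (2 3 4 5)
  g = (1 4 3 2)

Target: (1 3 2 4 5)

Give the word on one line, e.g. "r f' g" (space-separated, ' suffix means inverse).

f r'

  after f: (2 3 4 5)
  after r': (1 3 2 4 5)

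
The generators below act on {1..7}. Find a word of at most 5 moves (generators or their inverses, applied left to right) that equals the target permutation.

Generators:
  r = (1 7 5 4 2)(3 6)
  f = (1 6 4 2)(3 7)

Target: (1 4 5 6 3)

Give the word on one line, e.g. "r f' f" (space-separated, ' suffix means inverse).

  after f: (1 6 4 2)(3 7)
  after r': (1 3)(5 7 6)
  after r': (1 6 7 3 2 4 5)
  after f: (1 4 5 6 3)

f r' r' f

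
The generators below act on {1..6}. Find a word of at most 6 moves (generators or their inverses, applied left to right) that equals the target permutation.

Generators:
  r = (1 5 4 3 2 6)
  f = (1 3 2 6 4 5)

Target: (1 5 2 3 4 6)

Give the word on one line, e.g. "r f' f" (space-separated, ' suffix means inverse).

  after f': (1 5 4 6 2 3)
  after r': (2 4)(3 6)
  after f': (1 5 4 3 2 6)
  after f': (1 4)(5 6)
  after r': (1 5 2 3 4 6)

f' r' f' f' r'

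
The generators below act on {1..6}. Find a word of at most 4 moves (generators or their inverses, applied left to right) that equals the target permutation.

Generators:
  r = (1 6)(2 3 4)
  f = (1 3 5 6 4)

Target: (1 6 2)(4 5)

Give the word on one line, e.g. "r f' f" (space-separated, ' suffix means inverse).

f r f'

  after f: (1 3 5 6 4)
  after r: (1 4 6 2 3 5)
  after f': (1 6 2)(4 5)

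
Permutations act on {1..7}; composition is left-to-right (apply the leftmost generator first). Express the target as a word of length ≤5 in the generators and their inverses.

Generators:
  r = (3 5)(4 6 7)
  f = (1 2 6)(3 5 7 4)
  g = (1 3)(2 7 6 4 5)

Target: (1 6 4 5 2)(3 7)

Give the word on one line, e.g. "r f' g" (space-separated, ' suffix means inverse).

  after g': (1 3)(2 5 4 6 7)
  after f': (1 4 2 3 6 5 7)
  after g': (1 6 4 5 2)(3 7)

g' f' g'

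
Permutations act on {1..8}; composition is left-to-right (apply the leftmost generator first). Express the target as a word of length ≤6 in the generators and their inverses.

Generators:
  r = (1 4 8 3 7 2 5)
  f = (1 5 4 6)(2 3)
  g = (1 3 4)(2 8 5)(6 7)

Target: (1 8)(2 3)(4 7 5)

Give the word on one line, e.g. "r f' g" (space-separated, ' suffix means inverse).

f' r' f' r

  after f': (1 6 4 5)(2 3)
  after r': (1 6)(2 8 4)(3 7)
  after f': (1 4 3 7 2 8 5)
  after r: (1 8)(2 3)(4 7 5)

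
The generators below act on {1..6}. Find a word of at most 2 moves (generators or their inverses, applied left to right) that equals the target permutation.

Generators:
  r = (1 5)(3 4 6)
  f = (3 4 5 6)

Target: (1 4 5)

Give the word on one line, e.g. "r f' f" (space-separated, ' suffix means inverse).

r f'

  after r: (1 5)(3 4 6)
  after f': (1 4 5)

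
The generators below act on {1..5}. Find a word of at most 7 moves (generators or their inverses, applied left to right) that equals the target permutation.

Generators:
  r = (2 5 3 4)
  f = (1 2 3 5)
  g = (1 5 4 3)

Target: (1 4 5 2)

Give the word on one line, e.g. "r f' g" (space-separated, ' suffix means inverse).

  after r': (2 4 3 5)
  after f: (1 2 4 5 3)
  after r': (1 4 2 3)
  after g: (1 3 5 4 2)
  after r: (1 4 5 2)

r' f r' g r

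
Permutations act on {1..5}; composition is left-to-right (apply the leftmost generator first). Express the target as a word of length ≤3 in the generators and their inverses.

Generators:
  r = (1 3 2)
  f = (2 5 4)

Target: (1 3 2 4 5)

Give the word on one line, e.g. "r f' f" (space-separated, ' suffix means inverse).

f' r

  after f': (2 4 5)
  after r: (1 3 2 4 5)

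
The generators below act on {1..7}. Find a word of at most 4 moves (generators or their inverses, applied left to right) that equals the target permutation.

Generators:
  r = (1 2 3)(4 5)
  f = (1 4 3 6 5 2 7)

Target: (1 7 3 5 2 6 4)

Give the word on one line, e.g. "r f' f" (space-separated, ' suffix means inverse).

  after r: (1 2 3)(4 5)
  after f: (1 7)(2 6 5 3 4)
  after r': (1 7 3 5 2 6 4)

r f r'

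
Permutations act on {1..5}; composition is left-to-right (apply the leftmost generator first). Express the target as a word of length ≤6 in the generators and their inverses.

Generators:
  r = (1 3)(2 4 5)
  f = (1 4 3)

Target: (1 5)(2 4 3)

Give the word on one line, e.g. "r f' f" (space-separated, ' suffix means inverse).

  after r': (1 3)(2 5 4)
  after f: (2 5 3 4)
  after r: (1 3 5)
  after f': (1 4)(3 5)
  after r: (1 5)(2 4 3)

r' f r f' r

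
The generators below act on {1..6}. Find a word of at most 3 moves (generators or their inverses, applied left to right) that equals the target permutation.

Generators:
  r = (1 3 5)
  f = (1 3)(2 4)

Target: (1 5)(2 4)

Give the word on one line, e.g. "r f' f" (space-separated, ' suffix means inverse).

r' f

  after r': (1 5 3)
  after f: (1 5)(2 4)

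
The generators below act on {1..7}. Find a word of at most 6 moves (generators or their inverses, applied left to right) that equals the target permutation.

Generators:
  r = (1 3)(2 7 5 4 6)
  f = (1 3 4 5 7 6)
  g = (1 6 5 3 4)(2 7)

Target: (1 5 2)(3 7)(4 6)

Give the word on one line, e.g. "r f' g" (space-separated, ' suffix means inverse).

  after r': (1 3)(2 6 4 5 7)
  after r': (2 4 7 6 5)
  after g': (1 4 2 3 5 7)
  after r': (1 5 2)(3 7)(4 6)

r' r' g' r'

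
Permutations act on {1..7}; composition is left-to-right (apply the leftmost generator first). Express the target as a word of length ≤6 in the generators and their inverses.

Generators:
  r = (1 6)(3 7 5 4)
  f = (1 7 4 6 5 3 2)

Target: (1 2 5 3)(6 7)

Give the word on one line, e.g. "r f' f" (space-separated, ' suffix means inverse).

r' f' r' f f

  after r': (1 6)(3 4 5 7)
  after f': (1 4 6 2 3 7 5)
  after r': (1 5 6 2 4)
  after f: (1 3 2 6)(4 7)
  after f: (1 2 5 3)(6 7)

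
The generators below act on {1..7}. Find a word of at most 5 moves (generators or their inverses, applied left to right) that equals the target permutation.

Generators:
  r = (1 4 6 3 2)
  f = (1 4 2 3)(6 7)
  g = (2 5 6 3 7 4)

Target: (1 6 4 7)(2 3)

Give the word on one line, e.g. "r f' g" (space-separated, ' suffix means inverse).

  after f: (1 4 2 3)(6 7)
  after r': (2 6 7 4 3)
  after r': (1 2 4 6 7)
  after f: (1 3)(4 7)
  after r': (1 6 4 7)(2 3)

f r' r' f r'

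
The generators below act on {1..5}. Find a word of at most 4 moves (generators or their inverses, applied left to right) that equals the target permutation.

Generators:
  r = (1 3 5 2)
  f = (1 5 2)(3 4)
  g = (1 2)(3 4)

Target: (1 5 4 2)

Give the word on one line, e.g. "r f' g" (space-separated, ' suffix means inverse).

  after r': (1 2 5 3)
  after g': (2 5 4 3)
  after r: (1 3)(4 5)
  after r: (1 5 4 2)

r' g' r r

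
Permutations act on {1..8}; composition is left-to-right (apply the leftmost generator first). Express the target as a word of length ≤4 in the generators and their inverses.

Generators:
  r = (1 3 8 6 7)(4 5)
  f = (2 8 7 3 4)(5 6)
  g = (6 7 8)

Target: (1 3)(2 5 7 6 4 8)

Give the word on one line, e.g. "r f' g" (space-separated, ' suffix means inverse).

f' r

  after f': (2 4 3 7 8)(5 6)
  after r: (1 3)(2 5 7 6 4 8)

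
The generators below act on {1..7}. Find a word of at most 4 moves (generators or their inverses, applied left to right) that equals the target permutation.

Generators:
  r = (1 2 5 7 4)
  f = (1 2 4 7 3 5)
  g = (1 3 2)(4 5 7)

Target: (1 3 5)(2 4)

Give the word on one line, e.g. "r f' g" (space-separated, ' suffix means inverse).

  after r': (1 4 7 5 2)
  after r': (1 7 2 4 5)
  after g': (1 5 2 7 3)
  after f': (1 3 5)(2 4)

r' r' g' f'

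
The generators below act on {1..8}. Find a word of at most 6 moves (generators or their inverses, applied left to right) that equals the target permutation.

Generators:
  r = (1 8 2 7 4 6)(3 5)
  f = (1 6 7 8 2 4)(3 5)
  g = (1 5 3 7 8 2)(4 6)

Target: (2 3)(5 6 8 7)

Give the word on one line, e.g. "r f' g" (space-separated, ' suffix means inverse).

f' g' g' f' g

  after f': (1 4 2 8 7 6)(3 5)
  after g': (1 6 2 7 4 8 3)
  after g': (1 4 7 6 8 5)(2 3)
  after f': (1 2 5 4 6 7)(3 8)
  after g: (2 3)(5 6 8 7)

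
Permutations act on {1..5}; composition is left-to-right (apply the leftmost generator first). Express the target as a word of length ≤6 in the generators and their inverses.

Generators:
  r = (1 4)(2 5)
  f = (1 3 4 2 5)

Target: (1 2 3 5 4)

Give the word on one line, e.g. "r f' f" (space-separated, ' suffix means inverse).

  after f: (1 3 4 2 5)
  after f: (1 4 5 3 2)
  after r: (2 4)(3 5)
  after f': (1 5)(2 3)
  after r': (1 2 3 5 4)

f f r f' r'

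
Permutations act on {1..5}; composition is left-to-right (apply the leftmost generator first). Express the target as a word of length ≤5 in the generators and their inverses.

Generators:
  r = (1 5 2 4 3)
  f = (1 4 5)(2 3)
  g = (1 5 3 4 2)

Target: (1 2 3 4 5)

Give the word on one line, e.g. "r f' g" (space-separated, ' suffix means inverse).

r g g r'

  after r: (1 5 2 4 3)
  after g: (1 3 5)
  after g: (1 4 2)
  after r': (1 2 3 4 5)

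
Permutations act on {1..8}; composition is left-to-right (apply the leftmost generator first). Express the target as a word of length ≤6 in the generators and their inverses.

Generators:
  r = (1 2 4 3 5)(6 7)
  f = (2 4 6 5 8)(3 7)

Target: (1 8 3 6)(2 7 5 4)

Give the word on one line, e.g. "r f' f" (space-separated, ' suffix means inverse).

f' f' r' f

  after f': (2 8 5 6 4)(3 7)
  after f': (2 5 4 8 6)
  after r': (1 5 2 3 4 8 7 6)
  after f: (1 8 3 6)(2 7 5 4)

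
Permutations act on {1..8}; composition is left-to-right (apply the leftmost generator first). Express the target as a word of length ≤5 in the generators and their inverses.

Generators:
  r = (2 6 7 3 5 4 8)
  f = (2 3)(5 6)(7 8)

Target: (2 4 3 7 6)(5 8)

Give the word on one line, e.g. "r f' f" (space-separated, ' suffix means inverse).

  after r: (2 6 7 3 5 4 8)
  after f: (2 5 4 7)(3 6 8)
  after r: (2 4 3 7 6)(5 8)

r f r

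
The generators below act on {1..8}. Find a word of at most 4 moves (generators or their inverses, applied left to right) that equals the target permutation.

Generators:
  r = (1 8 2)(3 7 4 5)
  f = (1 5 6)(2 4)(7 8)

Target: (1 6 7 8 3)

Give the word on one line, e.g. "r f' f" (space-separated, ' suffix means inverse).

r' f r f

  after r': (1 2 8)(3 5 4 7)
  after f: (1 4 8 5 2 7 3 6)
  after r: (1 5)(2 4)(3 6 8)
  after f: (1 6 7 8 3)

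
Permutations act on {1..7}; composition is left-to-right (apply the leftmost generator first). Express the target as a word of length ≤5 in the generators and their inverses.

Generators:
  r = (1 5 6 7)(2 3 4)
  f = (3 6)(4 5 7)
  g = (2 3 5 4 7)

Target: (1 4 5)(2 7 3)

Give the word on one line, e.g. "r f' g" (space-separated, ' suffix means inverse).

  after f': (3 6)(4 7 5)
  after g: (2 3 6 5 7 4)
  after r: (1 5)(2 4 3 7)
  after g: (1 4 5)(2 7 3)

f' g r g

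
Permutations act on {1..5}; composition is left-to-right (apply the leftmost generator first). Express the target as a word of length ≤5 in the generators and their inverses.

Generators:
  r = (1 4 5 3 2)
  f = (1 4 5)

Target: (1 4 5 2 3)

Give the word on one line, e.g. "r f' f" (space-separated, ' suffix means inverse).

f r' f

  after f: (1 4 5)
  after r': (2 3 5)
  after f: (1 4 5 2 3)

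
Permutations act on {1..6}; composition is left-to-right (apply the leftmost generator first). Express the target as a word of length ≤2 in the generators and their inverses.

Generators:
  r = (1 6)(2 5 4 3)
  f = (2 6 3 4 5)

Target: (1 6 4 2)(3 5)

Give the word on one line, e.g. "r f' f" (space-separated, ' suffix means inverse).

f r'

  after f: (2 6 3 4 5)
  after r': (1 6 4 2)(3 5)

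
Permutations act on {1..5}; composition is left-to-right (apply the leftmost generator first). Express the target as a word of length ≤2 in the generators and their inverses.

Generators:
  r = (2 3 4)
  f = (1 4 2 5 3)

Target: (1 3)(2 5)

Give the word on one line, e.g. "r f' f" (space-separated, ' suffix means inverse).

f r'

  after f: (1 4 2 5 3)
  after r': (1 3)(2 5)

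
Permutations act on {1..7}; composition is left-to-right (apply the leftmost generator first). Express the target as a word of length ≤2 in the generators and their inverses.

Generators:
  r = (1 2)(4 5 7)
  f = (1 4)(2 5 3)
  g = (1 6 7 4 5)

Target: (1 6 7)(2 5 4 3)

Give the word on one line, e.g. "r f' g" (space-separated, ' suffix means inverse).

g f

  after g: (1 6 7 4 5)
  after f: (1 6 7)(2 5 4 3)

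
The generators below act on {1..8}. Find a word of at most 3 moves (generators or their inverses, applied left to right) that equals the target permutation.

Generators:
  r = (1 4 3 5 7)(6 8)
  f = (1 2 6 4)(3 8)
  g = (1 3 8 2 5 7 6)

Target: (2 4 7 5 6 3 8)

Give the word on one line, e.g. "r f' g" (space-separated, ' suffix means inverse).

  after f': (1 4 6 2)(3 8)
  after g': (1 4 7 5 2 6 8)
  after f: (2 4 7 5 6 3 8)

f' g' f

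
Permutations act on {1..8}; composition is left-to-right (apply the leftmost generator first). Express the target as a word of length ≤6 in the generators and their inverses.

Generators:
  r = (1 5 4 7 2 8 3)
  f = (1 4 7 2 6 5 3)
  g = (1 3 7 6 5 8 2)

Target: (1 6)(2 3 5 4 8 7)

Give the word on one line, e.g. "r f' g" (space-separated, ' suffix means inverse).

  after r': (1 3 8 2 7 4 5)
  after g: (1 7 4 8)(2 6 5 3)
  after f: (1 2 5)(3 6)(4 8)
  after f: (1 6)(2 3 5 4 8 7)

r' g f f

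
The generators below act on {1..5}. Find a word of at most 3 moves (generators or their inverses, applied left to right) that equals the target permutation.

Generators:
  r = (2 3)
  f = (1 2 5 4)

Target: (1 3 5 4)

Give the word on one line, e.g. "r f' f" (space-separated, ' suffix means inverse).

r f r

  after r: (2 3)
  after f: (1 2 3 5 4)
  after r: (1 3 5 4)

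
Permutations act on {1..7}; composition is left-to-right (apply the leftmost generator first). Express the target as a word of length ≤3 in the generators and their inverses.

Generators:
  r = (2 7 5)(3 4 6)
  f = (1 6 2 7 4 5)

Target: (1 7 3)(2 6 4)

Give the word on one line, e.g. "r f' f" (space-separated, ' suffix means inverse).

f r' f'

  after f: (1 6 2 7 4 5)
  after r': (1 4 7 3 6 5)
  after f': (1 7 3)(2 6 4)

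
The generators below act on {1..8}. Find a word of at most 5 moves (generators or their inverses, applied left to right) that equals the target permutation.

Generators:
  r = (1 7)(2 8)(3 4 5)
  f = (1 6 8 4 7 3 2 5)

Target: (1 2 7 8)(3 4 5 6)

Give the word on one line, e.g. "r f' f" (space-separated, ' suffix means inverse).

  after f: (1 6 8 4 7 3 2 5)
  after f: (1 8 7 2)(3 5 6 4)
  after r': (1 2 7 8)(3 4 5 6)

f f r'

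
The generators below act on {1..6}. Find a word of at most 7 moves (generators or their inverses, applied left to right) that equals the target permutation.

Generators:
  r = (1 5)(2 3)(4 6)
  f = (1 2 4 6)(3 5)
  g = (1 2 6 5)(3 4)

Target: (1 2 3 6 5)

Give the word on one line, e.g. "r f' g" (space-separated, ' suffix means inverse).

r' f g g r

  after r': (1 5)(2 3)(4 6)
  after f: (1 3 4)(2 5)
  after g: (1 4 2)(5 6)
  after g: (1 3 4 6)
  after r: (1 2 3 6 5)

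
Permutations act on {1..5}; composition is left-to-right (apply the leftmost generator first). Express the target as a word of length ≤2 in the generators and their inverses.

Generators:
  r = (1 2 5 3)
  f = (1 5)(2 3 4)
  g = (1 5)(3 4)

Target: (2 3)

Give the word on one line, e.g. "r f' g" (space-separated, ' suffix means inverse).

  after g: (1 5)(3 4)
  after f: (2 3)

g f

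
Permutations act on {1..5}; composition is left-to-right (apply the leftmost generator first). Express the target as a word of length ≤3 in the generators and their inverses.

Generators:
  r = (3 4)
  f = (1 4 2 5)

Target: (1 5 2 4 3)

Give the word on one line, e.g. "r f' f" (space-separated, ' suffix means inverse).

  after r': (3 4)
  after f': (1 5 2 4 3)

r' f'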